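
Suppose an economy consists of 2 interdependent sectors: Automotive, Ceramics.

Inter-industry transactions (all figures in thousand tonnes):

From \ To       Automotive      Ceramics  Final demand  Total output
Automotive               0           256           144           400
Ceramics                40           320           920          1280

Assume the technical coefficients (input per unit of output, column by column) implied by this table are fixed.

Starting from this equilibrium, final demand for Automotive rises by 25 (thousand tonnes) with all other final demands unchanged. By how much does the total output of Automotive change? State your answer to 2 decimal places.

Technical coefficients a_ij = z_ij / X_j:
  a_AA = 0/400 = 0.00, a_CA = 40/400 = 0.10
  a_AC = 256/1280 = 0.20, a_CC = 320/1280 = 0.25
I − A =
  [   1.00    -0.20]
  [  -0.10     0.75]
det(I−A) = (1.00)(0.75) − (-0.20)(-0.10) = 0.7300
adj(I−A) = [[0.75, 0.20], [0.10, 1.00]]
(I − A)⁻¹ = adj(I−A) / det(I−A) ≈
  [   1.0274     0.2740]
  [   0.1370     1.3699]
Δx = (I − A)⁻¹ Δd with Δd having +25 in the Automotive component and 0 elsewhere.
So Δx_A = L_AA · (+25), where L_AA = adj(I−A)_AA / det(I−A) = 0.75 / 0.7300.
Δx_A = 0.75 × (+25) / 0.7300 = 18.75 / 0.7300 ≈ 25.68.

Δx_A = 25.68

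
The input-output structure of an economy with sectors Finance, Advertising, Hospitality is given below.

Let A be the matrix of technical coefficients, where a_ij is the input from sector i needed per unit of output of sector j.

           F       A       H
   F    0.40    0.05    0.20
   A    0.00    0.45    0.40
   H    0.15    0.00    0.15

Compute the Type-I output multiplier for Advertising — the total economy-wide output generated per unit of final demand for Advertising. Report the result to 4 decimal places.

m_A = 2.0307

I − A =
  [   0.60    -0.05    -0.20]
  [   0.00     0.55    -0.40]
  [  -0.15     0.00     0.85]
Cofactors of I−A, C_ij = (−1)^(i+j)·(minor ij) (rows/columns in the sector order above):
  C_11 = (0.55)(0.85) − (-0.40)(0.00) = 0.4675
  C_12 = −[(0.00)(0.85) − (-0.40)(-0.15)] = 0.0600
  C_13 = (0.00)(0.00) − (0.55)(-0.15) = 0.0825
  C_21 = −[(-0.05)(0.85) − (-0.20)(0.00)] = 0.0425
  C_22 = (0.60)(0.85) − (-0.20)(-0.15) = 0.4800
  C_23 = −[(0.60)(0.00) − (-0.05)(-0.15)] = 0.0075
  C_31 = (-0.05)(-0.40) − (-0.20)(0.55) = 0.1300
  C_32 = −[(0.60)(-0.40) − (-0.20)(0.00)] = 0.2400
  C_33 = (0.60)(0.55) − (-0.05)(0.00) = 0.3300
det(I−A) = Σ_j (I−A)_1j·C_1j = (0.60)(0.4675) + (-0.05)(0.0600) + (-0.20)(0.0825) = 0.2610
adj(I−A) = Cᵀ =
  [ 0.4675   0.0425   0.1300]
  [ 0.0600   0.4800   0.2400]
  [ 0.0825   0.0075   0.3300]
(I − A)⁻¹ = adj(I−A) / det(I−A) ≈
  [   1.79119     0.16284     0.49808]
  [   0.22989     1.83908     0.91954]
  [   0.31609     0.02874     1.26437]
The output multiplier for sector j is the column-j sum of the Leontief inverse (I − A)⁻¹ = adj(I−A) / det(I−A).
Column A of adj(I−A): (0.0425, 0.4800, 0.0075); det(I−A) = 0.2610.
m_A = (0.0425 + 0.4800 + 0.0075) / 0.2610 = 0.53 / 0.2610 ≈ 2.0307.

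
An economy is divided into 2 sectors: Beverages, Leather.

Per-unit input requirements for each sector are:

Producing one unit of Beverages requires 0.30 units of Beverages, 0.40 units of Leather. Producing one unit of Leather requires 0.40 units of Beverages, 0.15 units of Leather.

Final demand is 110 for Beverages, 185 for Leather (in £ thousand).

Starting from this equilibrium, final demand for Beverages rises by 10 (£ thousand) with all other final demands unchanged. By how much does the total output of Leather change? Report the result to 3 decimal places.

I − A =
  [   0.70    -0.40]
  [  -0.40     0.85]
det(I−A) = (0.70)(0.85) − (-0.40)(-0.40) = 0.4350
adj(I−A) = [[0.85, 0.40], [0.40, 0.70]]
(I − A)⁻¹ = adj(I−A) / det(I−A) ≈
  [   1.9540     0.9195]
  [   0.9195     1.6092]
Δx = (I − A)⁻¹ Δd with Δd having +10 in the Beverages component and 0 elsewhere.
So Δx_2 = L_21 · (+10), where L_21 = adj(I−A)_21 / det(I−A) = 0.40 / 0.4350.
Δx_2 = 0.40 × (+10) / 0.4350 = 4.00 / 0.4350 ≈ 9.195.

Δx_2 = 9.195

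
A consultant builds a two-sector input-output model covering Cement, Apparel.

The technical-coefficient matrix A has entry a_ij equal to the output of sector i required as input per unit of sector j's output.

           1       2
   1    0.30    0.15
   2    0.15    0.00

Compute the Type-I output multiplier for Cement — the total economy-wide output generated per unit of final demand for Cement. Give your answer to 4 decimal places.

m_1 = 1.6974

I − A =
  [   0.70    -0.15]
  [  -0.15     1.00]
det(I−A) = (0.70)(1.00) − (-0.15)(-0.15) = 0.6775
adj(I−A) = [[1.00, 0.15], [0.15, 0.70]]
(I − A)⁻¹ = adj(I−A) / det(I−A) ≈
  [   1.47601     0.22140]
  [   0.22140     1.03321]
The output multiplier for sector j is the column-j sum of the Leontief inverse (I − A)⁻¹ = adj(I−A) / det(I−A).
Column 1 of adj(I−A): (1.00, 0.15); det(I−A) = 0.6775.
m_1 = (1.00 + 0.15) / 0.6775 = 1.15 / 0.6775 ≈ 1.6974.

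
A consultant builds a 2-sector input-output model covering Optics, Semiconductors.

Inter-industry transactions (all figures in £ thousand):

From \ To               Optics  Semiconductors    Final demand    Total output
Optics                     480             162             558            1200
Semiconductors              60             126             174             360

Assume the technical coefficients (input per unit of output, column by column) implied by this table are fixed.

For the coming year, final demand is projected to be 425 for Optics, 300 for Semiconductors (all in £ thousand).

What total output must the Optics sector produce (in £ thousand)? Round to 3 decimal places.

x_O = 1119.048

Technical coefficients a_ij = z_ij / X_j:
  a_OO = 480/1200 = 0.40, a_SO = 60/1200 = 0.05
  a_OS = 162/360 = 0.45, a_SS = 126/360 = 0.35
I − A =
  [   0.60    -0.45]
  [  -0.05     0.65]
det(I−A) = (0.60)(0.65) − (-0.45)(-0.05) = 0.3675
adj(I−A) = [[0.65, 0.45], [0.05, 0.60]]
(I − A)⁻¹ = adj(I−A) / det(I−A) ≈
  [   1.7687     1.2245]
  [   0.1361     1.6327]
x = (I − A)⁻¹ d = adj(I−A)·d / det(I−A), with det(I−A) = 0.3675:
  x_O = (0.65·425 + 0.45·300) / 0.3675 = 411.25 / 0.3675 ≈ 1119.048
  x_S = (0.05·425 + 0.60·300) / 0.3675 = 201.25 / 0.3675 ≈ 547.619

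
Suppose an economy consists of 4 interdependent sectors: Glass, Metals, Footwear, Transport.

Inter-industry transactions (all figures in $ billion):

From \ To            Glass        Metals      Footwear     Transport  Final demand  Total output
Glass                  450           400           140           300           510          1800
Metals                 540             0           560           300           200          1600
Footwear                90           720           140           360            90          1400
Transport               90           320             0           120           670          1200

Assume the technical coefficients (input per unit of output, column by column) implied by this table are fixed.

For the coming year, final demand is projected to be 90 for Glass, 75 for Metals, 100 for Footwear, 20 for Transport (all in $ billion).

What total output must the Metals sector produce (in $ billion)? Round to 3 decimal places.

Technical coefficients a_ij = z_ij / X_j:
  a_GG = 450/1800 = 0.25, a_MG = 540/1800 = 0.30, a_FG = 90/1800 = 0.05, a_TG = 90/1800 = 0.05
  a_GM = 400/1600 = 0.25, a_MM = 0/1600 = 0.00, a_FM = 720/1600 = 0.45, a_TM = 320/1600 = 0.20
  a_GF = 140/1400 = 0.10, a_MF = 560/1400 = 0.40, a_FF = 140/1400 = 0.10, a_TF = 0/1400 = 0.00
  a_GT = 300/1200 = 0.25, a_MT = 300/1200 = 0.25, a_FT = 360/1200 = 0.30, a_TT = 120/1200 = 0.10
I − A =
  [   0.75    -0.25    -0.10    -0.25]
  [  -0.30     1.00    -0.40    -0.25]
  [  -0.05    -0.45     0.90    -0.30]
  [  -0.05    -0.20     0.00     0.90]
Compute the cofactors C_ij = (−1)^(i+j)·(3×3 minor ij) of I−A; the adjugate is their transpose:
adj(I−A) = Cᵀ =
  [ 0.579000   0.294000   0.195000   0.307500]
  [ 0.278250   0.590250   0.293250   0.339000]
  [ 0.202625   0.360625   0.539375   0.336250]
  [ 0.094000   0.147500   0.076000   0.449000]
det(I−A) = Σ_j (I−A)_1j·C_1j = (0.75)(0.579000) + (-0.25)(0.278250) + (-0.10)(0.202625) + (-0.25)(0.094000) = 0.320925
(I − A)⁻¹ = adj(I−A) / det(I−A) ≈
  [   1.8042     0.9161     0.6076     0.9582]
  [   0.8670     1.8392     0.9138     1.0563]
  [   0.6314     1.1237     1.6807     1.0478]
  [   0.2929     0.4596     0.2368     1.3991]
x = (I − A)⁻¹ d = adj(I−A)·d / det(I−A), with det(I−A) = 0.320925:
  x_G = (0.579000·90 + 0.294000·75 + 0.195000·100 + 0.307500·20) / 0.320925 = 99.81 / 0.320925 ≈ 311.007
  x_M = (0.278250·90 + 0.590250·75 + 0.293250·100 + 0.339000·20) / 0.320925 = 105.41625 / 0.320925 ≈ 328.476
  x_F = (0.202625·90 + 0.360625·75 + 0.539375·100 + 0.336250·20) / 0.320925 = 105.945625 / 0.320925 ≈ 330.126
  x_T = (0.094000·90 + 0.147500·75 + 0.076000·100 + 0.449000·20) / 0.320925 = 36.1025 / 0.320925 ≈ 112.495

x_M = 328.476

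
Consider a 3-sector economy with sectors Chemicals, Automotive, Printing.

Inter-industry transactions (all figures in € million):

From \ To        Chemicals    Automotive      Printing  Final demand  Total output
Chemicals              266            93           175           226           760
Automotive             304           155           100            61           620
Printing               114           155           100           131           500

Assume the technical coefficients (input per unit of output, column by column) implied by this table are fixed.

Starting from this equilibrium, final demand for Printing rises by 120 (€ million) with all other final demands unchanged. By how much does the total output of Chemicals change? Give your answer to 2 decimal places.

Δx_1 = 152.20

Technical coefficients a_ij = z_ij / X_j:
  a_11 = 266/760 = 0.35, a_21 = 304/760 = 0.40, a_31 = 114/760 = 0.15
  a_12 = 93/620 = 0.15, a_22 = 155/620 = 0.25, a_32 = 155/620 = 0.25
  a_13 = 175/500 = 0.35, a_23 = 100/500 = 0.20, a_33 = 100/500 = 0.20
I − A =
  [   0.65    -0.15    -0.35]
  [  -0.40     0.75    -0.20]
  [  -0.15    -0.25     0.80]
Cofactors of I−A, C_ij = (−1)^(i+j)·(minor ij) (rows/columns in the sector order above):
  C_11 = (0.75)(0.80) − (-0.20)(-0.25) = 0.5500
  C_12 = −[(-0.40)(0.80) − (-0.20)(-0.15)] = 0.3500
  C_13 = (-0.40)(-0.25) − (0.75)(-0.15) = 0.2125
  C_21 = −[(-0.15)(0.80) − (-0.35)(-0.25)] = 0.2075
  C_22 = (0.65)(0.80) − (-0.35)(-0.15) = 0.4675
  C_23 = −[(0.65)(-0.25) − (-0.15)(-0.15)] = 0.1850
  C_31 = (-0.15)(-0.20) − (-0.35)(0.75) = 0.2925
  C_32 = −[(0.65)(-0.20) − (-0.35)(-0.40)] = 0.2700
  C_33 = (0.65)(0.75) − (-0.15)(-0.40) = 0.4275
det(I−A) = Σ_j (I−A)_1j·C_1j = (0.65)(0.5500) + (-0.15)(0.3500) + (-0.35)(0.2125) = 0.230625
adj(I−A) = Cᵀ =
  [ 0.5500   0.2075   0.2925]
  [ 0.3500   0.4675   0.2700]
  [ 0.2125   0.1850   0.4275]
(I − A)⁻¹ = adj(I−A) / det(I−A) ≈
  [   2.3848     0.8997     1.2683]
  [   1.5176     2.0271     1.1707]
  [   0.9214     0.8022     1.8537]
Δx = (I − A)⁻¹ Δd with Δd having +120 in the Printing component and 0 elsewhere.
So Δx_1 = L_13 · (+120), where L_13 = adj(I−A)_13 / det(I−A) = 0.2925 / 0.230625.
Δx_1 = 0.2925 × (+120) / 0.230625 = 35.10 / 0.230625 ≈ 152.20.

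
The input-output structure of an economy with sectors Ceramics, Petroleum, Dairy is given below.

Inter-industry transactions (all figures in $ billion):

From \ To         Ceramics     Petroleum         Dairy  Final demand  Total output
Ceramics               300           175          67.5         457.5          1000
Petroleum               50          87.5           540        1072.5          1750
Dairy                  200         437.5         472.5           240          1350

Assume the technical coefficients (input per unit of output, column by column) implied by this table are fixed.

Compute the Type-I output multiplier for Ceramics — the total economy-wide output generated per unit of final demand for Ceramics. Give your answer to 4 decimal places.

Technical coefficients a_ij = z_ij / X_j:
  a_11 = 300/1000 = 0.30, a_21 = 50/1000 = 0.05, a_31 = 200/1000 = 0.20
  a_12 = 175/1750 = 0.10, a_22 = 87.5/1750 = 0.05, a_32 = 437.5/1750 = 0.25
  a_13 = 67.5/1350 = 0.05, a_23 = 540/1350 = 0.40, a_33 = 472.5/1350 = 0.35
I − A =
  [   0.70    -0.10    -0.05]
  [  -0.05     0.95    -0.40]
  [  -0.20    -0.25     0.65]
Cofactors of I−A, C_ij = (−1)^(i+j)·(minor ij) (rows/columns in the sector order above):
  C_11 = (0.95)(0.65) − (-0.40)(-0.25) = 0.5175
  C_12 = −[(-0.05)(0.65) − (-0.40)(-0.20)] = 0.1125
  C_13 = (-0.05)(-0.25) − (0.95)(-0.20) = 0.2025
  C_21 = −[(-0.10)(0.65) − (-0.05)(-0.25)] = 0.0775
  C_22 = (0.70)(0.65) − (-0.05)(-0.20) = 0.4450
  C_23 = −[(0.70)(-0.25) − (-0.10)(-0.20)] = 0.1950
  C_31 = (-0.10)(-0.40) − (-0.05)(0.95) = 0.0875
  C_32 = −[(0.70)(-0.40) − (-0.05)(-0.05)] = 0.2825
  C_33 = (0.70)(0.95) − (-0.10)(-0.05) = 0.6600
det(I−A) = Σ_j (I−A)_1j·C_1j = (0.70)(0.5175) + (-0.10)(0.1125) + (-0.05)(0.2025) = 0.340875
adj(I−A) = Cᵀ =
  [ 0.5175   0.0775   0.0875]
  [ 0.1125   0.4450   0.2825]
  [ 0.2025   0.1950   0.6600]
(I − A)⁻¹ = adj(I−A) / det(I−A) ≈
  [   1.51815     0.22736     0.25669]
  [   0.33003     1.30546     0.82875]
  [   0.59406     0.57206     1.93619]
The output multiplier for sector j is the column-j sum of the Leontief inverse (I − A)⁻¹ = adj(I−A) / det(I−A).
Column 1 of adj(I−A): (0.5175, 0.1125, 0.2025); det(I−A) = 0.340875.
m_1 = (0.5175 + 0.1125 + 0.2025) / 0.340875 = 0.8325 / 0.340875 ≈ 2.4422.

m_1 = 2.4422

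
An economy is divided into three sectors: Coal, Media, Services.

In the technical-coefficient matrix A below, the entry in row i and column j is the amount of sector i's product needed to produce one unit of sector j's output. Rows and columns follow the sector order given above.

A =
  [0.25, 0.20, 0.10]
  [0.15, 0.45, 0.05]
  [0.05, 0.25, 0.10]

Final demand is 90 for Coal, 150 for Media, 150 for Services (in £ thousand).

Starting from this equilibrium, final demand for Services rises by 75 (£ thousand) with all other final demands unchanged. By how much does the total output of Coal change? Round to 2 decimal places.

I − A =
  [   0.75    -0.20    -0.10]
  [  -0.15     0.55    -0.05]
  [  -0.05    -0.25     0.90]
Cofactors of I−A, C_ij = (−1)^(i+j)·(minor ij) (rows/columns in the sector order above):
  C_11 = (0.55)(0.90) − (-0.05)(-0.25) = 0.4825
  C_12 = −[(-0.15)(0.90) − (-0.05)(-0.05)] = 0.1375
  C_13 = (-0.15)(-0.25) − (0.55)(-0.05) = 0.0650
  C_21 = −[(-0.20)(0.90) − (-0.10)(-0.25)] = 0.2050
  C_22 = (0.75)(0.90) − (-0.10)(-0.05) = 0.6700
  C_23 = −[(0.75)(-0.25) − (-0.20)(-0.05)] = 0.1975
  C_31 = (-0.20)(-0.05) − (-0.10)(0.55) = 0.0650
  C_32 = −[(0.75)(-0.05) − (-0.10)(-0.15)] = 0.0525
  C_33 = (0.75)(0.55) − (-0.20)(-0.15) = 0.3825
det(I−A) = Σ_j (I−A)_1j·C_1j = (0.75)(0.4825) + (-0.20)(0.1375) + (-0.10)(0.0650) = 0.327875
adj(I−A) = Cᵀ =
  [ 0.4825   0.2050   0.0650]
  [ 0.1375   0.6700   0.0525]
  [ 0.0650   0.1975   0.3825]
(I − A)⁻¹ = adj(I−A) / det(I−A) ≈
  [   1.4716     0.6252     0.1982]
  [   0.4194     2.0435     0.1601]
  [   0.1982     0.6024     1.1666]
Δx = (I − A)⁻¹ Δd with Δd having +75 in the Services component and 0 elsewhere.
So Δx_C = L_CS · (+75), where L_CS = adj(I−A)_CS / det(I−A) = 0.0650 / 0.327875.
Δx_C = 0.0650 × (+75) / 0.327875 = 4.875 / 0.327875 ≈ 14.87.

Δx_C = 14.87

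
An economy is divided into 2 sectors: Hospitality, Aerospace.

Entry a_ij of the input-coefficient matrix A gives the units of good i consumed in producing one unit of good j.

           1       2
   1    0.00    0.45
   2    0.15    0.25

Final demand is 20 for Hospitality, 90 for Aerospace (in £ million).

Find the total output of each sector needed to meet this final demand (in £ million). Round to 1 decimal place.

I − A =
  [   1.00    -0.45]
  [  -0.15     0.75]
det(I−A) = (1.00)(0.75) − (-0.45)(-0.15) = 0.6825
adj(I−A) = [[0.75, 0.45], [0.15, 1.00]]
(I − A)⁻¹ = adj(I−A) / det(I−A) ≈
  [   1.0989     0.6593]
  [   0.2198     1.4652]
x = (I − A)⁻¹ d = adj(I−A)·d / det(I−A), with det(I−A) = 0.6825:
  x_1 = (0.75·20 + 0.45·90) / 0.6825 = 55.50 / 0.6825 ≈ 81.3
  x_2 = (0.15·20 + 1.00·90) / 0.6825 = 93.00 / 0.6825 ≈ 136.3

x_1 = 81.3, x_2 = 136.3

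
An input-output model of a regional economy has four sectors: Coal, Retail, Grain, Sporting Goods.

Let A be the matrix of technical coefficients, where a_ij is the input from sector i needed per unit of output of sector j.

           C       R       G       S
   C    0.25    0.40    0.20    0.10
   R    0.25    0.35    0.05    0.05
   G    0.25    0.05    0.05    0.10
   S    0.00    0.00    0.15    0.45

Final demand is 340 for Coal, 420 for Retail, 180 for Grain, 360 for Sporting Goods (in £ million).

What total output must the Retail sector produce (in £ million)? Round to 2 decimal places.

I − A =
  [   0.75    -0.40    -0.20    -0.10]
  [  -0.25     0.65    -0.05    -0.05]
  [  -0.25    -0.05     0.95    -0.10]
  [   0.00     0.00    -0.15     0.55]
Compute the cofactors C_ij = (−1)^(i+j)·(3×3 minor ij) of I−A; the adjugate is their transpose:
adj(I−A) = Cᵀ =
  [ 0.328125   0.209250   0.095250   0.096000]
  [ 0.135625   0.349375   0.057500   0.066875]
  [ 0.096250   0.075625   0.213125   0.063125]
  [ 0.026250   0.020625   0.058125   0.326250]
det(I−A) = Σ_j (I−A)_1j·C_1j = (0.75)(0.328125) + (-0.40)(0.135625) + (-0.20)(0.096250) + (-0.10)(0.026250) = 0.16996875
(I − A)⁻¹ = adj(I−A) / det(I−A) ≈
  [   1.9305     1.2311     0.5604     0.5648]
  [   0.7979     2.0555     0.3383     0.3935]
  [   0.5663     0.4449     1.2539     0.3714]
  [   0.1544     0.1213     0.3420     1.9195]
x = (I − A)⁻¹ d = adj(I−A)·d / det(I−A), with det(I−A) = 0.16996875:
  x_C = (0.328125·340 + 0.209250·420 + 0.095250·180 + 0.096000·360) / 0.16996875 = 251.1525 / 0.16996875 ≈ 1477.64
  x_R = (0.135625·340 + 0.349375·420 + 0.057500·180 + 0.066875·360) / 0.16996875 = 227.275 / 0.16996875 ≈ 1337.16
  x_G = (0.096250·340 + 0.075625·420 + 0.213125·180 + 0.063125·360) / 0.16996875 = 125.575 / 0.16996875 ≈ 738.81
  x_S = (0.026250·340 + 0.020625·420 + 0.058125·180 + 0.326250·360) / 0.16996875 = 145.50 / 0.16996875 ≈ 856.04

x_R = 1337.16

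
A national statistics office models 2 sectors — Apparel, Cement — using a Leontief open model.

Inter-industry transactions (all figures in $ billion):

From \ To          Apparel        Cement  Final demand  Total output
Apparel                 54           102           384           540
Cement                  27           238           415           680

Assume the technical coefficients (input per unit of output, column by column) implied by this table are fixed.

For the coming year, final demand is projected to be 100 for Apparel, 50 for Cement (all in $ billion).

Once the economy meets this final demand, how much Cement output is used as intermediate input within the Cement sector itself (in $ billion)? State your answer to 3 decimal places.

z_CC = 30.303

Technical coefficients a_ij = z_ij / X_j:
  a_AA = 54/540 = 0.10, a_CA = 27/540 = 0.05
  a_AC = 102/680 = 0.15, a_CC = 238/680 = 0.35
I − A =
  [   0.90    -0.15]
  [  -0.05     0.65]
det(I−A) = (0.90)(0.65) − (-0.15)(-0.05) = 0.5775
adj(I−A) = [[0.65, 0.15], [0.05, 0.90]]
(I − A)⁻¹ = adj(I−A) / det(I−A) ≈
  [   1.1255     0.2597]
  [   0.0866     1.5584]
First solve x = (I − A)⁻¹ d = adj(I−A)·d / det(I−A); in particular x_C = (0.05·100 + 0.90·50) / 0.5775 = 50.00 / 0.5775 ≈ 86.58009.
Intermediate flow from C to C: z_CC = a_CC · x_C = 0.35 × 50.00 / 0.5775 = 17.50 / 0.5775 ≈ 30.303.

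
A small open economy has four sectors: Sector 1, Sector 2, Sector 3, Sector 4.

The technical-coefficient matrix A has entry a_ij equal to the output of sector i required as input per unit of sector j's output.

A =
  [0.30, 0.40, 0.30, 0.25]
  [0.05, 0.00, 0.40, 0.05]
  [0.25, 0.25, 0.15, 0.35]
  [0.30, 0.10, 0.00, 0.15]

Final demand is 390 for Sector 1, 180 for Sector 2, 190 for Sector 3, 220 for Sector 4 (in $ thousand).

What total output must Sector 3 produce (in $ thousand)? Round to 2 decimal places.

I − A =
  [   0.70    -0.40    -0.30    -0.25]
  [  -0.05     1.00    -0.40    -0.05]
  [  -0.25    -0.25     0.85    -0.35]
  [  -0.30    -0.10     0.00     0.85]
Compute the cofactors C_ij = (−1)^(i+j)·(3×3 minor ij) of I−A; the adjugate is their transpose:
adj(I−A) = Cᵀ =
  [ 0.619250   0.384500   0.399500   0.369250]
  [ 0.175875   0.346750   0.225250   0.164875]
  [ 0.332375   0.287750   0.492250   0.317375]
  [ 0.239250   0.176500   0.167500   0.389250]
det(I−A) = Σ_j (I−A)_1j·C_1j = (0.70)(0.619250) + (-0.40)(0.175875) + (-0.30)(0.332375) + (-0.25)(0.239250) = 0.2036
(I − A)⁻¹ = adj(I−A) / det(I−A) ≈
  [   3.0415     1.8885     1.9622     1.8136]
  [   0.8638     1.7031     1.1063     0.8098]
  [   1.6325     1.4133     2.4177     1.5588]
  [   1.1751     0.8669     0.8227     1.9118]
x = (I − A)⁻¹ d = adj(I−A)·d / det(I−A), with det(I−A) = 0.2036:
  x_1 = (0.619250·390 + 0.384500·180 + 0.399500·190 + 0.369250·220) / 0.2036 = 467.8575 / 0.2036 ≈ 2297.92
  x_2 = (0.175875·390 + 0.346750·180 + 0.225250·190 + 0.164875·220) / 0.2036 = 210.07625 / 0.2036 ≈ 1031.81
  x_3 = (0.332375·390 + 0.287750·180 + 0.492250·190 + 0.317375·220) / 0.2036 = 344.77125 / 0.2036 ≈ 1693.38
  x_4 = (0.239250·390 + 0.176500·180 + 0.167500·190 + 0.389250·220) / 0.2036 = 242.5375 / 0.2036 ≈ 1191.25

x_3 = 1693.38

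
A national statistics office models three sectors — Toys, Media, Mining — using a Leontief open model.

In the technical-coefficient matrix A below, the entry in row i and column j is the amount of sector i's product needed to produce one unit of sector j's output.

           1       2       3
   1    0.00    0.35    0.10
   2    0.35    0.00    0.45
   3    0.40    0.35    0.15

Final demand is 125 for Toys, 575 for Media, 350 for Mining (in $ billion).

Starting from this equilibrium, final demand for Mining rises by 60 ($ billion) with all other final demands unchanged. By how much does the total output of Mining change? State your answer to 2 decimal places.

Δx_3 = 111.28

I − A =
  [   1.00    -0.35    -0.10]
  [  -0.35     1.00    -0.45]
  [  -0.40    -0.35     0.85]
Cofactors of I−A, C_ij = (−1)^(i+j)·(minor ij) (rows/columns in the sector order above):
  C_11 = (1.00)(0.85) − (-0.45)(-0.35) = 0.6925
  C_12 = −[(-0.35)(0.85) − (-0.45)(-0.40)] = 0.4775
  C_13 = (-0.35)(-0.35) − (1.00)(-0.40) = 0.5225
  C_21 = −[(-0.35)(0.85) − (-0.10)(-0.35)] = 0.3325
  C_22 = (1.00)(0.85) − (-0.10)(-0.40) = 0.8100
  C_23 = −[(1.00)(-0.35) − (-0.35)(-0.40)] = 0.4900
  C_31 = (-0.35)(-0.45) − (-0.10)(1.00) = 0.2575
  C_32 = −[(1.00)(-0.45) − (-0.10)(-0.35)] = 0.4850
  C_33 = (1.00)(1.00) − (-0.35)(-0.35) = 0.8775
det(I−A) = Σ_j (I−A)_1j·C_1j = (1.00)(0.6925) + (-0.35)(0.4775) + (-0.10)(0.5225) = 0.473125
adj(I−A) = Cᵀ =
  [ 0.6925   0.3325   0.2575]
  [ 0.4775   0.8100   0.4850]
  [ 0.5225   0.4900   0.8775]
(I − A)⁻¹ = adj(I−A) / det(I−A) ≈
  [   1.4637     0.7028     0.5443]
  [   1.0092     1.7120     1.0251]
  [   1.1044     1.0357     1.8547]
Δx = (I − A)⁻¹ Δd with Δd having +60 in the Mining component and 0 elsewhere.
So Δx_3 = L_33 · (+60), where L_33 = adj(I−A)_33 / det(I−A) = 0.8775 / 0.473125.
Δx_3 = 0.8775 × (+60) / 0.473125 = 52.65 / 0.473125 ≈ 111.28.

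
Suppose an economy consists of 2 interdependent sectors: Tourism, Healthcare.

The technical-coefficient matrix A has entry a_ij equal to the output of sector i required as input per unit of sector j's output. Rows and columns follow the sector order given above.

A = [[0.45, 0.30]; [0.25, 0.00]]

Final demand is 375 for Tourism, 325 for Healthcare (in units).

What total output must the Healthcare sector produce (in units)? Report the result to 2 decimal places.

x_2 = 573.68

I − A =
  [   0.55    -0.30]
  [  -0.25     1.00]
det(I−A) = (0.55)(1.00) − (-0.30)(-0.25) = 0.4750
adj(I−A) = [[1.00, 0.30], [0.25, 0.55]]
(I − A)⁻¹ = adj(I−A) / det(I−A) ≈
  [   2.1053     0.6316]
  [   0.5263     1.1579]
x = (I − A)⁻¹ d = adj(I−A)·d / det(I−A), with det(I−A) = 0.4750:
  x_1 = (1.00·375 + 0.30·325) / 0.4750 = 472.50 / 0.4750 ≈ 994.74
  x_2 = (0.25·375 + 0.55·325) / 0.4750 = 272.50 / 0.4750 ≈ 573.68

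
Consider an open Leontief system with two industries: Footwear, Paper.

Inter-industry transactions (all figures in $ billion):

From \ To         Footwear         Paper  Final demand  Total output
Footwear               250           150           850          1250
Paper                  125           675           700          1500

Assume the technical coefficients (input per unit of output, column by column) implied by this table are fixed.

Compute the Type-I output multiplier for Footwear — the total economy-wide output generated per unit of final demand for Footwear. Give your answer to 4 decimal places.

m_F = 1.5116

Technical coefficients a_ij = z_ij / X_j:
  a_FF = 250/1250 = 0.20, a_PF = 125/1250 = 0.10
  a_FP = 150/1500 = 0.10, a_PP = 675/1500 = 0.45
I − A =
  [   0.80    -0.10]
  [  -0.10     0.55]
det(I−A) = (0.80)(0.55) − (-0.10)(-0.10) = 0.4300
adj(I−A) = [[0.55, 0.10], [0.10, 0.80]]
(I − A)⁻¹ = adj(I−A) / det(I−A) ≈
  [   1.27907     0.23256]
  [   0.23256     1.86047]
The output multiplier for sector j is the column-j sum of the Leontief inverse (I − A)⁻¹ = adj(I−A) / det(I−A).
Column F of adj(I−A): (0.55, 0.10); det(I−A) = 0.4300.
m_F = (0.55 + 0.10) / 0.4300 = 0.65 / 0.4300 ≈ 1.5116.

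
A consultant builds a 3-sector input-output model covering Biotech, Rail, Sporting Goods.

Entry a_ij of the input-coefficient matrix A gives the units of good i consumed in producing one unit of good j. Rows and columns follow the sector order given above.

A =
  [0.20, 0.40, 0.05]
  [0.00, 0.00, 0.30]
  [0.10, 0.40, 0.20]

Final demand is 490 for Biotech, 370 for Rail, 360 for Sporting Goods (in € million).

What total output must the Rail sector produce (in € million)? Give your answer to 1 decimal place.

I − A =
  [   0.80    -0.40    -0.05]
  [   0.00     1.00    -0.30]
  [  -0.10    -0.40     0.80]
Cofactors of I−A, C_ij = (−1)^(i+j)·(minor ij) (rows/columns in the sector order above):
  C_11 = (1.00)(0.80) − (-0.30)(-0.40) = 0.6800
  C_12 = −[(0.00)(0.80) − (-0.30)(-0.10)] = 0.0300
  C_13 = (0.00)(-0.40) − (1.00)(-0.10) = 0.1000
  C_21 = −[(-0.40)(0.80) − (-0.05)(-0.40)] = 0.3400
  C_22 = (0.80)(0.80) − (-0.05)(-0.10) = 0.6350
  C_23 = −[(0.80)(-0.40) − (-0.40)(-0.10)] = 0.3600
  C_31 = (-0.40)(-0.30) − (-0.05)(1.00) = 0.1700
  C_32 = −[(0.80)(-0.30) − (-0.05)(0.00)] = 0.2400
  C_33 = (0.80)(1.00) − (-0.40)(0.00) = 0.8000
det(I−A) = Σ_j (I−A)_1j·C_1j = (0.80)(0.6800) + (-0.40)(0.0300) + (-0.05)(0.1000) = 0.5270
adj(I−A) = Cᵀ =
  [ 0.6800   0.3400   0.1700]
  [ 0.0300   0.6350   0.2400]
  [ 0.1000   0.3600   0.8000]
(I − A)⁻¹ = adj(I−A) / det(I−A) ≈
  [   1.2903     0.6452     0.3226]
  [   0.0569     1.2049     0.4554]
  [   0.1898     0.6831     1.5180]
x = (I − A)⁻¹ d = adj(I−A)·d / det(I−A), with det(I−A) = 0.5270:
  x_B = (0.6800·490 + 0.3400·370 + 0.1700·360) / 0.5270 = 520.20 / 0.5270 ≈ 987.1
  x_R = (0.0300·490 + 0.6350·370 + 0.2400·360) / 0.5270 = 336.05 / 0.5270 ≈ 637.7
  x_S = (0.1000·490 + 0.3600·370 + 0.8000·360) / 0.5270 = 470.20 / 0.5270 ≈ 892.2

x_R = 637.7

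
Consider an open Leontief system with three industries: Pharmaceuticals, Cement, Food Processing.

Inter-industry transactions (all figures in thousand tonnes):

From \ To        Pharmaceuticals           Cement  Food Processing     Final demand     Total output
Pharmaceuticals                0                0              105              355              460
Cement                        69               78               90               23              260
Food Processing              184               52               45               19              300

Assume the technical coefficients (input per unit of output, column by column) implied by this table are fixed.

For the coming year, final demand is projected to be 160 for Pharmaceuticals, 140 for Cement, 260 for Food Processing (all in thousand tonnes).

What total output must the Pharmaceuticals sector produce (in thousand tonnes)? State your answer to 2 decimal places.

x_1 = 373.04

Technical coefficients a_ij = z_ij / X_j:
  a_11 = 0/460 = 0.00, a_21 = 69/460 = 0.15, a_31 = 184/460 = 0.40
  a_12 = 0/260 = 0.00, a_22 = 78/260 = 0.30, a_32 = 52/260 = 0.20
  a_13 = 105/300 = 0.35, a_23 = 90/300 = 0.30, a_33 = 45/300 = 0.15
I − A =
  [   1.00     0.00    -0.35]
  [  -0.15     0.70    -0.30]
  [  -0.40    -0.20     0.85]
Cofactors of I−A, C_ij = (−1)^(i+j)·(minor ij) (rows/columns in the sector order above):
  C_11 = (0.70)(0.85) − (-0.30)(-0.20) = 0.5350
  C_12 = −[(-0.15)(0.85) − (-0.30)(-0.40)] = 0.2475
  C_13 = (-0.15)(-0.20) − (0.70)(-0.40) = 0.3100
  C_21 = −[(0.00)(0.85) − (-0.35)(-0.20)] = 0.0700
  C_22 = (1.00)(0.85) − (-0.35)(-0.40) = 0.7100
  C_23 = −[(1.00)(-0.20) − (0.00)(-0.40)] = 0.2000
  C_31 = (0.00)(-0.30) − (-0.35)(0.70) = 0.2450
  C_32 = −[(1.00)(-0.30) − (-0.35)(-0.15)] = 0.3525
  C_33 = (1.00)(0.70) − (0.00)(-0.15) = 0.7000
det(I−A) = Σ_j (I−A)_1j·C_1j = (1.00)(0.5350) + (0.00)(0.2475) + (-0.35)(0.3100) = 0.4265
adj(I−A) = Cᵀ =
  [ 0.5350   0.0700   0.2450]
  [ 0.2475   0.7100   0.3525]
  [ 0.3100   0.2000   0.7000]
(I − A)⁻¹ = adj(I−A) / det(I−A) ≈
  [   1.2544     0.1641     0.5744]
  [   0.5803     1.6647     0.8265]
  [   0.7268     0.4689     1.6413]
x = (I − A)⁻¹ d = adj(I−A)·d / det(I−A), with det(I−A) = 0.4265:
  x_1 = (0.5350·160 + 0.0700·140 + 0.2450·260) / 0.4265 = 159.10 / 0.4265 ≈ 373.04
  x_2 = (0.2475·160 + 0.7100·140 + 0.3525·260) / 0.4265 = 230.65 / 0.4265 ≈ 540.80
  x_3 = (0.3100·160 + 0.2000·140 + 0.7000·260) / 0.4265 = 259.60 / 0.4265 ≈ 608.68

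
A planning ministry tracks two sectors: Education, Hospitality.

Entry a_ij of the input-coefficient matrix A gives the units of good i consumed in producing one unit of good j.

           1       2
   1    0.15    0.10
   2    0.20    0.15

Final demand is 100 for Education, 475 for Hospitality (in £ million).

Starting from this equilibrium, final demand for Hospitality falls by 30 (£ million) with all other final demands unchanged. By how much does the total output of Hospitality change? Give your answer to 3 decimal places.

Δx_2 = -36.299

I − A =
  [   0.85    -0.10]
  [  -0.20     0.85]
det(I−A) = (0.85)(0.85) − (-0.10)(-0.20) = 0.7025
adj(I−A) = [[0.85, 0.10], [0.20, 0.85]]
(I − A)⁻¹ = adj(I−A) / det(I−A) ≈
  [   1.2100     0.1423]
  [   0.2847     1.2100]
Δx = (I − A)⁻¹ Δd with Δd having -30 in the Hospitality component and 0 elsewhere.
So Δx_2 = L_22 · (-30), where L_22 = adj(I−A)_22 / det(I−A) = 0.85 / 0.7025.
Δx_2 = 0.85 × (-30) / 0.7025 = -25.50 / 0.7025 ≈ -36.299.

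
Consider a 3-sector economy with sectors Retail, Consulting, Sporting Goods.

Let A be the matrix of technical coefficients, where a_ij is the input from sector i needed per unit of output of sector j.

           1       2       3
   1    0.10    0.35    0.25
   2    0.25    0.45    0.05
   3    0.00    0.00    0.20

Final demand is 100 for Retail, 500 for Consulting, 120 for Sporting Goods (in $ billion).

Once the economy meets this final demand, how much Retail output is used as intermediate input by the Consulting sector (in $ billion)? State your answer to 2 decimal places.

I − A =
  [   0.90    -0.35    -0.25]
  [  -0.25     0.55    -0.05]
  [   0.00     0.00     0.80]
Cofactors of I−A, C_ij = (−1)^(i+j)·(minor ij) (rows/columns in the sector order above):
  C_11 = (0.55)(0.80) − (-0.05)(0.00) = 0.4400
  C_12 = −[(-0.25)(0.80) − (-0.05)(0.00)] = 0.2000
  C_13 = (-0.25)(0.00) − (0.55)(0.00) = 0.0000
  C_21 = −[(-0.35)(0.80) − (-0.25)(0.00)] = 0.2800
  C_22 = (0.90)(0.80) − (-0.25)(0.00) = 0.7200
  C_23 = −[(0.90)(0.00) − (-0.35)(0.00)] = 0.0000
  C_31 = (-0.35)(-0.05) − (-0.25)(0.55) = 0.1550
  C_32 = −[(0.90)(-0.05) − (-0.25)(-0.25)] = 0.1075
  C_33 = (0.90)(0.55) − (-0.35)(-0.25) = 0.4075
det(I−A) = Σ_j (I−A)_1j·C_1j = (0.90)(0.4400) + (-0.35)(0.2000) + (-0.25)(0.0000) = 0.3260
adj(I−A) = Cᵀ =
  [ 0.4400   0.2800   0.1550]
  [ 0.2000   0.7200   0.1075]
  [ 0.0000   0.0000   0.4075]
(I − A)⁻¹ = adj(I−A) / det(I−A) ≈
  [   1.3497     0.8589     0.4755]
  [   0.6135     2.2086     0.3298]
  [   0.0000     0.0000     1.2500]
First solve x = (I − A)⁻¹ d = adj(I−A)·d / det(I−A); in particular x_2 = (0.2000·100 + 0.7200·500 + 0.1075·120) / 0.3260 = 392.90 / 0.3260 ≈ 1205.2147.
Intermediate flow from 1 to 2: z_12 = a_12 · x_2 = 0.35 × 392.90 / 0.3260 = 137.515 / 0.3260 ≈ 421.83.

z_12 = 421.83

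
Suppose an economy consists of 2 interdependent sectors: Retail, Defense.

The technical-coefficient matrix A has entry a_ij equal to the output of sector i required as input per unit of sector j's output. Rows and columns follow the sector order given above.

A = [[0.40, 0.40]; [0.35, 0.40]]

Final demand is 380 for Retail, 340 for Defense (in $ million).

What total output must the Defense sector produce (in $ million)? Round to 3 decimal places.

x_2 = 1531.818

I − A =
  [   0.60    -0.40]
  [  -0.35     0.60]
det(I−A) = (0.60)(0.60) − (-0.40)(-0.35) = 0.2200
adj(I−A) = [[0.60, 0.40], [0.35, 0.60]]
(I − A)⁻¹ = adj(I−A) / det(I−A) ≈
  [   2.7273     1.8182]
  [   1.5909     2.7273]
x = (I − A)⁻¹ d = adj(I−A)·d / det(I−A), with det(I−A) = 0.2200:
  x_1 = (0.60·380 + 0.40·340) / 0.2200 = 364.00 / 0.2200 ≈ 1654.545
  x_2 = (0.35·380 + 0.60·340) / 0.2200 = 337.00 / 0.2200 ≈ 1531.818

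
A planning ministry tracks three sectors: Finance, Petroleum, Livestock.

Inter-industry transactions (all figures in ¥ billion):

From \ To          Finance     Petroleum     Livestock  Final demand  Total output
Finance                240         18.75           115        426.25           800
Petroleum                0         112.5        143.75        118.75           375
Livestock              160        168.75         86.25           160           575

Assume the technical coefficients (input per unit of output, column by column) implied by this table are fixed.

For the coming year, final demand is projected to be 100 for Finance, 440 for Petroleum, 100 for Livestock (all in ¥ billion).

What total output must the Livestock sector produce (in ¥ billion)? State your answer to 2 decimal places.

Technical coefficients a_ij = z_ij / X_j:
  a_11 = 240/800 = 0.30, a_21 = 0/800 = 0.00, a_31 = 160/800 = 0.20
  a_12 = 18.75/375 = 0.05, a_22 = 112.5/375 = 0.30, a_32 = 168.75/375 = 0.45
  a_13 = 115/575 = 0.20, a_23 = 143.75/575 = 0.25, a_33 = 86.25/575 = 0.15
I − A =
  [   0.70    -0.05    -0.20]
  [   0.00     0.70    -0.25]
  [  -0.20    -0.45     0.85]
Cofactors of I−A, C_ij = (−1)^(i+j)·(minor ij) (rows/columns in the sector order above):
  C_11 = (0.70)(0.85) − (-0.25)(-0.45) = 0.4825
  C_12 = −[(0.00)(0.85) − (-0.25)(-0.20)] = 0.0500
  C_13 = (0.00)(-0.45) − (0.70)(-0.20) = 0.1400
  C_21 = −[(-0.05)(0.85) − (-0.20)(-0.45)] = 0.1325
  C_22 = (0.70)(0.85) − (-0.20)(-0.20) = 0.5550
  C_23 = −[(0.70)(-0.45) − (-0.05)(-0.20)] = 0.3250
  C_31 = (-0.05)(-0.25) − (-0.20)(0.70) = 0.1525
  C_32 = −[(0.70)(-0.25) − (-0.20)(0.00)] = 0.1750
  C_33 = (0.70)(0.70) − (-0.05)(0.00) = 0.4900
det(I−A) = Σ_j (I−A)_1j·C_1j = (0.70)(0.4825) + (-0.05)(0.0500) + (-0.20)(0.1400) = 0.30725
adj(I−A) = Cᵀ =
  [ 0.4825   0.1325   0.1525]
  [ 0.0500   0.5550   0.1750]
  [ 0.1400   0.3250   0.4900]
(I − A)⁻¹ = adj(I−A) / det(I−A) ≈
  [   1.5704     0.4312     0.4963]
  [   0.1627     1.8063     0.5696]
  [   0.4557     1.0578     1.5948]
x = (I − A)⁻¹ d = adj(I−A)·d / det(I−A), with det(I−A) = 0.30725:
  x_1 = (0.4825·100 + 0.1325·440 + 0.1525·100) / 0.30725 = 121.80 / 0.30725 ≈ 396.42
  x_2 = (0.0500·100 + 0.5550·440 + 0.1750·100) / 0.30725 = 266.70 / 0.30725 ≈ 868.02
  x_3 = (0.1400·100 + 0.3250·440 + 0.4900·100) / 0.30725 = 206.00 / 0.30725 ≈ 670.46

x_3 = 670.46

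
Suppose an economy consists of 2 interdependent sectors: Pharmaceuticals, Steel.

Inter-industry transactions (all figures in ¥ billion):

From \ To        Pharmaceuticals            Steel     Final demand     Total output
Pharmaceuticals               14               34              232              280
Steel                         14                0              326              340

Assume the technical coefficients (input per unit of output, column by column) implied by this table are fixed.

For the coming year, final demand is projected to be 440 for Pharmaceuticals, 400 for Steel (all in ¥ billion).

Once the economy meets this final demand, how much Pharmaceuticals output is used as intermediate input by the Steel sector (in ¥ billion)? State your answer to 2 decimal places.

Technical coefficients a_ij = z_ij / X_j:
  a_PP = 14/280 = 0.05, a_SP = 14/280 = 0.05
  a_PS = 34/340 = 0.10, a_SS = 0/340 = 0.00
I − A =
  [   0.95    -0.10]
  [  -0.05     1.00]
det(I−A) = (0.95)(1.00) − (-0.10)(-0.05) = 0.9450
adj(I−A) = [[1.00, 0.10], [0.05, 0.95]]
(I − A)⁻¹ = adj(I−A) / det(I−A) ≈
  [   1.0582     0.1058]
  [   0.0529     1.0053]
First solve x = (I − A)⁻¹ d = adj(I−A)·d / det(I−A); in particular x_S = (0.05·440 + 0.95·400) / 0.9450 = 402.00 / 0.9450 ≈ 425.3968.
Intermediate flow from P to S: z_PS = a_PS · x_S = 0.10 × 402.00 / 0.9450 = 40.20 / 0.9450 ≈ 42.54.

z_PS = 42.54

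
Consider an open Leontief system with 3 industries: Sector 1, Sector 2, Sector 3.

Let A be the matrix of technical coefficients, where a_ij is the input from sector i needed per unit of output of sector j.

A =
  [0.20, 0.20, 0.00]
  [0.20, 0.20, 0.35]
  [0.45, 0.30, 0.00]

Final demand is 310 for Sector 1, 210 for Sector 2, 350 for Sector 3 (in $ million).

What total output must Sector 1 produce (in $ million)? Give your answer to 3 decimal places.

I − A =
  [   0.80    -0.20     0.00]
  [  -0.20     0.80    -0.35]
  [  -0.45    -0.30     1.00]
Cofactors of I−A, C_ij = (−1)^(i+j)·(minor ij) (rows/columns in the sector order above):
  C_11 = (0.80)(1.00) − (-0.35)(-0.30) = 0.6950
  C_12 = −[(-0.20)(1.00) − (-0.35)(-0.45)] = 0.3575
  C_13 = (-0.20)(-0.30) − (0.80)(-0.45) = 0.4200
  C_21 = −[(-0.20)(1.00) − (0.00)(-0.30)] = 0.2000
  C_22 = (0.80)(1.00) − (0.00)(-0.45) = 0.8000
  C_23 = −[(0.80)(-0.30) − (-0.20)(-0.45)] = 0.3300
  C_31 = (-0.20)(-0.35) − (0.00)(0.80) = 0.0700
  C_32 = −[(0.80)(-0.35) − (0.00)(-0.20)] = 0.2800
  C_33 = (0.80)(0.80) − (-0.20)(-0.20) = 0.6000
det(I−A) = Σ_j (I−A)_1j·C_1j = (0.80)(0.6950) + (-0.20)(0.3575) + (0.00)(0.4200) = 0.4845
adj(I−A) = Cᵀ =
  [ 0.6950   0.2000   0.0700]
  [ 0.3575   0.8000   0.2800]
  [ 0.4200   0.3300   0.6000]
(I − A)⁻¹ = adj(I−A) / det(I−A) ≈
  [   1.4345     0.4128     0.1445]
  [   0.7379     1.6512     0.5779]
  [   0.8669     0.6811     1.2384]
x = (I − A)⁻¹ d = adj(I−A)·d / det(I−A), with det(I−A) = 0.4845:
  x_1 = (0.6950·310 + 0.2000·210 + 0.0700·350) / 0.4845 = 281.95 / 0.4845 ≈ 581.940
  x_2 = (0.3575·310 + 0.8000·210 + 0.2800·350) / 0.4845 = 376.825 / 0.4845 ≈ 777.761
  x_3 = (0.4200·310 + 0.3300·210 + 0.6000·350) / 0.4845 = 409.50 / 0.4845 ≈ 845.201

x_1 = 581.940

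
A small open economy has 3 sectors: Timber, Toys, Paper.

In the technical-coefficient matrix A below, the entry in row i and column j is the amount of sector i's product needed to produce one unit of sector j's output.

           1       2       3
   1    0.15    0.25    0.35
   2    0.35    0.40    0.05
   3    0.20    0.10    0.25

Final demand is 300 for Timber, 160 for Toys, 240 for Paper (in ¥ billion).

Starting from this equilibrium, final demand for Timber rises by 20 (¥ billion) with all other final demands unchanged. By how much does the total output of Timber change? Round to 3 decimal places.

I − A =
  [   0.85    -0.25    -0.35]
  [  -0.35     0.60    -0.05]
  [  -0.20    -0.10     0.75]
Cofactors of I−A, C_ij = (−1)^(i+j)·(minor ij) (rows/columns in the sector order above):
  C_11 = (0.60)(0.75) − (-0.05)(-0.10) = 0.4450
  C_12 = −[(-0.35)(0.75) − (-0.05)(-0.20)] = 0.2725
  C_13 = (-0.35)(-0.10) − (0.60)(-0.20) = 0.1550
  C_21 = −[(-0.25)(0.75) − (-0.35)(-0.10)] = 0.2225
  C_22 = (0.85)(0.75) − (-0.35)(-0.20) = 0.5675
  C_23 = −[(0.85)(-0.10) − (-0.25)(-0.20)] = 0.1350
  C_31 = (-0.25)(-0.05) − (-0.35)(0.60) = 0.2225
  C_32 = −[(0.85)(-0.05) − (-0.35)(-0.35)] = 0.1650
  C_33 = (0.85)(0.60) − (-0.25)(-0.35) = 0.4225
det(I−A) = Σ_j (I−A)_1j·C_1j = (0.85)(0.4450) + (-0.25)(0.2725) + (-0.35)(0.1550) = 0.255875
adj(I−A) = Cᵀ =
  [ 0.4450   0.2225   0.2225]
  [ 0.2725   0.5675   0.1650]
  [ 0.1550   0.1350   0.4225]
(I − A)⁻¹ = adj(I−A) / det(I−A) ≈
  [   1.7391     0.8696     0.8696]
  [   1.0650     2.2179     0.6448]
  [   0.6058     0.5276     1.6512]
Δx = (I − A)⁻¹ Δd with Δd having +20 in the Timber component and 0 elsewhere.
So Δx_1 = L_11 · (+20), where L_11 = adj(I−A)_11 / det(I−A) = 0.4450 / 0.255875.
Δx_1 = 0.4450 × (+20) / 0.255875 = 8.90 / 0.255875 ≈ 34.783.

Δx_1 = 34.783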